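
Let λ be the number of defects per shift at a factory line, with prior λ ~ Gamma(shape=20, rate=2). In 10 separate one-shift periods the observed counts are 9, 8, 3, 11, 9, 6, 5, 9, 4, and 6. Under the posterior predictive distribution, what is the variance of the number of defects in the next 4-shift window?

Total count: 9 + 8 + 3 + 11 + 9 + 6 + 5 + 9 + 4 + 6 = 70.
Total exposure: 10 shifts.
Gamma(α, β) with Poisson data over total exposure Σt gives posterior Gamma(α+Σx, β+Σt) = Gamma(90, 12).
The posterior predictive for a window of length T is Negative Binomial with variance T·α'·(β'+T)/β'² = 4·90·16/144 = 40.

40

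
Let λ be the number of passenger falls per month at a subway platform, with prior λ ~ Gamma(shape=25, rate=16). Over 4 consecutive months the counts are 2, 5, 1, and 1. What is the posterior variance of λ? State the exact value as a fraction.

17/200

Total count: 2 + 5 + 1 + 1 = 9.
Total exposure: 4 months.
Conjugate update: add total count to the shape and total exposure to the rate, giving Gamma(34, 20).
Posterior variance = α'/β'² = 34/400 = 17/200.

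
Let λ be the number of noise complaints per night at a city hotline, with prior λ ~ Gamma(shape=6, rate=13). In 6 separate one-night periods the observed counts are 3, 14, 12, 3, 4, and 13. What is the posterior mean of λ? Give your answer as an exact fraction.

Total count: 3 + 14 + 12 + 3 + 4 + 13 = 49.
Total exposure: 6 nights.
By Gamma–Poisson conjugacy, the posterior is Gamma(α + Σx, β + Σt) = Gamma(6 + 49, 13 + 6) = Gamma(55, 19).
Posterior mean = α'/β' = 55/19.

55/19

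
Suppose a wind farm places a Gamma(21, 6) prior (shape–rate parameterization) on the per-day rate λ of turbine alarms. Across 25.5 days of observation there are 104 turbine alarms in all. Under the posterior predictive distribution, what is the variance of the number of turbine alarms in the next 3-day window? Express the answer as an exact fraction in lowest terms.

Total count 104 over total exposure 25.5 days.
By Gamma–Poisson conjugacy, the posterior is Gamma(α + Σx, β + Σt) = Gamma(21 + 104, 6 + 25.5) = Gamma(125, 63/2).
The posterior predictive for a window of length T is Negative Binomial with variance T·α'·(β'+T)/β'² = 3·125·(69/2)/(3969/4) = 5750/441.

5750/441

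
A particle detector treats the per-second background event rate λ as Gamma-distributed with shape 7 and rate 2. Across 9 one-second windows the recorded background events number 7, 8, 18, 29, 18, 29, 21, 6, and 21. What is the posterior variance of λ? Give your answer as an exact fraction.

Total count: 7 + 8 + 18 + 29 + 18 + 29 + 21 + 6 + 21 = 157.
Total exposure: 9 seconds.
Conjugate update: add total count to the shape and total exposure to the rate, giving Gamma(164, 11).
Posterior variance = α'/β'² = 164/121.

164/121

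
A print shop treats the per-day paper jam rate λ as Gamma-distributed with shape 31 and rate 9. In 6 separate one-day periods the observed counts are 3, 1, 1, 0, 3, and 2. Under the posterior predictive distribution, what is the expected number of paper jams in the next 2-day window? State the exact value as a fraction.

82/15

Total count: 3 + 1 + 1 + 0 + 3 + 2 = 10.
Total exposure: 6 days.
Conjugate update: add total count to the shape and total exposure to the rate, giving Gamma(41, 15).
Predictive mean over a 2-day window = T·E[λ|data] = 2·41/15 = 82/15.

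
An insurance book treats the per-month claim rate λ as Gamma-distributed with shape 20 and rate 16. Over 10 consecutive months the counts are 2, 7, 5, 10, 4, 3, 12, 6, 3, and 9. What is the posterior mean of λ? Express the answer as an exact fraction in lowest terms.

81/26

Total count: 2 + 7 + 5 + 10 + 4 + 3 + 12 + 6 + 3 + 9 = 61.
Total exposure: 10 months.
The Gamma prior is conjugate for the Poisson rate, so λ | data ~ Gamma(20+61, 16+10) = Gamma(81, 26).
Posterior mean = α'/β' = 81/26.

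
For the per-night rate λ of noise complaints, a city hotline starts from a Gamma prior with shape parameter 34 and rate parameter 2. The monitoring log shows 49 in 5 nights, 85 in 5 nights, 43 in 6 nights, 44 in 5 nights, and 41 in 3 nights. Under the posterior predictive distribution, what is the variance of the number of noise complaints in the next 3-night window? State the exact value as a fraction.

Total count: 49 + 85 + 43 + 44 + 41 = 262.
Total exposure: 5 + 5 + 6 + 5 + 3 = 24 nights.
Conjugate update: add total count to the shape and total exposure to the rate, giving Gamma(296, 26).
The posterior predictive for a window of length T is Negative Binomial with variance T·α'·(β'+T)/β'² = 3·296·29/676 = 6438/169.

6438/169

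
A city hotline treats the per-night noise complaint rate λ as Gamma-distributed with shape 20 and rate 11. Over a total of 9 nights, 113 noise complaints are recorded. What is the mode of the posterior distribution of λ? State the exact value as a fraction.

Total count 113 over total exposure 9 nights.
Conjugate update: add total count to the shape and total exposure to the rate, giving Gamma(133, 20).
Posterior mode = (α'−1)/β' = 132/20 = 33/5.

33/5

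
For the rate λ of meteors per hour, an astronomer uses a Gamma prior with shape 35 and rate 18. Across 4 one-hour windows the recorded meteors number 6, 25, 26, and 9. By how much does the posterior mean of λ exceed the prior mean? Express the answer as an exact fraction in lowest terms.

Total count: 6 + 25 + 26 + 9 = 66.
Total exposure: 4 hours.
The Gamma prior is conjugate for the Poisson rate, so λ | data ~ Gamma(35+66, 18+4) = Gamma(101, 22).
Posterior mean = 101/22 = 101/22; prior mean = 35/18 = 35/18. Difference = 101/22 − 35/18 = 262/99.

262/99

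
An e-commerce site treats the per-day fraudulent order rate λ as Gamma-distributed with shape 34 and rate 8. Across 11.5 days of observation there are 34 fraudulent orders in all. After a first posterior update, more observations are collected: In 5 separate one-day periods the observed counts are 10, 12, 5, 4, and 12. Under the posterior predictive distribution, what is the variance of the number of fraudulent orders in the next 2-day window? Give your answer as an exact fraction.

23532/2401

Total count 34 over total exposure 11.5 days.
After the first batch: Gamma(34 + 34, 8 + 11.5) = Gamma(68, 39/2).
Total count: 10 + 12 + 5 + 4 + 12 = 43.
Total exposure: 5 days.
After the second batch: Gamma(68 + 43, 39/2 + 5) = Gamma(111, 49/2).
The posterior predictive for a window of length T is Negative Binomial with variance T·α'·(β'+T)/β'² = 2·111·(53/2)/(2401/4) = 23532/2401.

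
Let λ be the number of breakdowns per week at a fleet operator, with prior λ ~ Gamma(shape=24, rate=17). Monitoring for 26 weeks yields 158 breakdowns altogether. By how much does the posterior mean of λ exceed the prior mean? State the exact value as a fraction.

Total count 158 over total exposure 26 weeks.
Conjugate update: add total count to the shape and total exposure to the rate, giving Gamma(182, 43).
Posterior mean = 182/43 = 182/43; prior mean = 24/17 = 24/17. Difference = 182/43 − 24/17 = 2062/731.

2062/731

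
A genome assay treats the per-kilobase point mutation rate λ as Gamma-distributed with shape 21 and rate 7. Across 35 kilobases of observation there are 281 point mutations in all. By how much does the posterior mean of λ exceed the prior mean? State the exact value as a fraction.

Total count 281 over total exposure 35 kilobases.
Posterior: α' = 21 + 281 = 302, β' = 7 + 35 = 42.
Posterior mean = 302/42 = 151/21; prior mean = 21/7 = 3. Difference = 151/21 − 3 = 88/21.

88/21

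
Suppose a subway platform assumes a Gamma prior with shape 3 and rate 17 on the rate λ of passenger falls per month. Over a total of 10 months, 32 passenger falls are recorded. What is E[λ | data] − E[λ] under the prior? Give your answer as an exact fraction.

514/459

Total count 32 over total exposure 10 months.
Gamma(α, β) with Poisson data over total exposure Σt gives posterior Gamma(α+Σx, β+Σt) = Gamma(35, 27).
Posterior mean = 35/27 = 35/27; prior mean = 3/17 = 3/17. Difference = 35/27 − 3/17 = 514/459.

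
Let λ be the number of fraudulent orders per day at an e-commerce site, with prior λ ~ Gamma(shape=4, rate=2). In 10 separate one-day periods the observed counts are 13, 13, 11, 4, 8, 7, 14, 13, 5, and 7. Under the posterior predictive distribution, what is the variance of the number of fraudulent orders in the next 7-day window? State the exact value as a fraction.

1463/16

Total count: 13 + 13 + 11 + 4 + 8 + 7 + 14 + 13 + 5 + 7 = 95.
Total exposure: 10 days.
By Gamma–Poisson conjugacy, the posterior is Gamma(α + Σx, β + Σt) = Gamma(4 + 95, 2 + 10) = Gamma(99, 12).
The posterior predictive for a window of length T is Negative Binomial with variance T·α'·(β'+T)/β'² = 7·99·19/144 = 1463/16.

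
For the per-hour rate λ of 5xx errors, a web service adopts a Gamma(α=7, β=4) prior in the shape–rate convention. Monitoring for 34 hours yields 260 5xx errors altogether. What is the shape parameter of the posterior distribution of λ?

267

Total count 260 over total exposure 34 hours.
The Gamma prior is conjugate for the Poisson rate, so λ | data ~ Gamma(7+260, 4+34) = Gamma(267, 38).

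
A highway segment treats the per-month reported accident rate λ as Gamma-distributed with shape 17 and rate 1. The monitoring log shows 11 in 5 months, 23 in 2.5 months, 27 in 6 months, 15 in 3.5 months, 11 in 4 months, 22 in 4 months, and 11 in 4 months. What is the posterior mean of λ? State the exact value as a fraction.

137/30

Total count: 11 + 23 + 27 + 15 + 11 + 22 + 11 = 120.
Total exposure: 5 + 2.5 + 6 + 3.5 + 4 + 4 + 4 = 29 months.
By Gamma–Poisson conjugacy, the posterior is Gamma(α + Σx, β + Σt) = Gamma(17 + 120, 1 + 29) = Gamma(137, 30).
Posterior mean = α'/β' = 137/30.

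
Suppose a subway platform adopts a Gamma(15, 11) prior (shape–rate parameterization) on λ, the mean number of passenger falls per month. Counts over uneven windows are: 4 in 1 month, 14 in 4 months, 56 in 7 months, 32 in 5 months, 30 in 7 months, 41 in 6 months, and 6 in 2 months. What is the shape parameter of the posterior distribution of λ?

Total count: 4 + 14 + 56 + 32 + 30 + 41 + 6 = 183.
Total exposure: 1 + 4 + 7 + 5 + 7 + 6 + 2 = 32 months.
By Gamma–Poisson conjugacy, the posterior is Gamma(α + Σx, β + Σt) = Gamma(15 + 183, 11 + 32) = Gamma(198, 43).

198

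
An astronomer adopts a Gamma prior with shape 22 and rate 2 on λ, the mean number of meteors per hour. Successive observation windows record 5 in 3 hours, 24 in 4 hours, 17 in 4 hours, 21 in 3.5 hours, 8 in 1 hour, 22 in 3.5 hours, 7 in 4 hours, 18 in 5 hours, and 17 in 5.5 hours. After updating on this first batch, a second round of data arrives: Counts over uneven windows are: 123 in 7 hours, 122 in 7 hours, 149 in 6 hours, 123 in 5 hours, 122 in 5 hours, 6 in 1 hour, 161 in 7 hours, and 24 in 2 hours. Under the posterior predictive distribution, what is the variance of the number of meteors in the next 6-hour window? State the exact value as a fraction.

Total count: 5 + 24 + 17 + 21 + 8 + 22 + 7 + 18 + 17 = 139.
Total exposure: 3 + 4 + 4 + 3.5 + 1 + 3.5 + 4 + 5 + 5.5 = 33.5 hours.
After the first batch: Gamma(22 + 139, 2 + 33.5) = Gamma(161, 71/2).
Total count: 123 + 122 + 149 + 123 + 122 + 6 + 161 + 24 = 830.
Total exposure: 7 + 7 + 6 + 5 + 5 + 1 + 7 + 2 = 40 hours.
After the second batch: Gamma(161 + 830, 71/2 + 40) = Gamma(991, 151/2).
The posterior predictive for a window of length T is Negative Binomial with variance T·α'·(β'+T)/β'² = 6·991·(163/2)/(22801/4) = 1938396/22801.

1938396/22801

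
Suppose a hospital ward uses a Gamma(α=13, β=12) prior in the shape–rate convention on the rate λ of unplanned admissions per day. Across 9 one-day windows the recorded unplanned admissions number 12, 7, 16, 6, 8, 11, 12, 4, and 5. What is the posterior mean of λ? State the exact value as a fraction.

94/21

Total count: 12 + 7 + 16 + 6 + 8 + 11 + 12 + 4 + 5 = 81.
Total exposure: 9 days.
Conjugate update: add total count to the shape and total exposure to the rate, giving Gamma(94, 21).
Posterior mean = α'/β' = 94/21.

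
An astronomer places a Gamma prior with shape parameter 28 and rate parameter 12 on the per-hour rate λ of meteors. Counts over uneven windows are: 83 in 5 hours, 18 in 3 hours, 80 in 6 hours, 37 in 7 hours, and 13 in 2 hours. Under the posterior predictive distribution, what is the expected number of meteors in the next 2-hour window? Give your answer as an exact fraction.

74/5

Total count: 83 + 18 + 80 + 37 + 13 = 231.
Total exposure: 5 + 3 + 6 + 7 + 2 = 23 hours.
Gamma(α, β) with Poisson data over total exposure Σt gives posterior Gamma(α+Σx, β+Σt) = Gamma(259, 35).
Predictive mean over a 2-hour window = T·E[λ|data] = 2·259/35 = 74/5.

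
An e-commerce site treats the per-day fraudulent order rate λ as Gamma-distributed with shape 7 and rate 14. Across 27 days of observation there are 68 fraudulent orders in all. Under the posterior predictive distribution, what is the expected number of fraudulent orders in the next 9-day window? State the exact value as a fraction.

Total count 68 over total exposure 27 days.
Posterior: α' = 7 + 68 = 75, β' = 14 + 27 = 41.
Predictive mean over a 9-day window = T·E[λ|data] = 9·75/41 = 675/41.

675/41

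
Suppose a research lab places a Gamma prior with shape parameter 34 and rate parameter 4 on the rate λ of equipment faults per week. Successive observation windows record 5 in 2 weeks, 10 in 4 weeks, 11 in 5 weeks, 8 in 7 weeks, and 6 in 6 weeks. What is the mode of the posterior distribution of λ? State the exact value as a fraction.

73/28

Total count: 5 + 10 + 11 + 8 + 6 = 40.
Total exposure: 2 + 4 + 5 + 7 + 6 = 24 weeks.
The Gamma prior is conjugate for the Poisson rate, so λ | data ~ Gamma(34+40, 4+24) = Gamma(74, 28).
Posterior mode = (α'−1)/β' = 73/28.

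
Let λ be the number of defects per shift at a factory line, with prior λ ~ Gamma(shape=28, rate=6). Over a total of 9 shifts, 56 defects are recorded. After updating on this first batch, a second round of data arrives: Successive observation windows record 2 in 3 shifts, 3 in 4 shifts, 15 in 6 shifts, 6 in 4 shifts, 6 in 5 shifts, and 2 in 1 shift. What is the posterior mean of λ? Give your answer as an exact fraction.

59/19

Total count 56 over total exposure 9 shifts.
After the first batch: Gamma(28 + 56, 6 + 9) = Gamma(84, 15).
Total count: 2 + 3 + 15 + 6 + 6 + 2 = 34.
Total exposure: 3 + 4 + 6 + 4 + 5 + 1 = 23 shifts.
After the second batch: Gamma(84 + 34, 15 + 23) = Gamma(118, 38).
Posterior mean = α'/β' = 118/38 = 59/19.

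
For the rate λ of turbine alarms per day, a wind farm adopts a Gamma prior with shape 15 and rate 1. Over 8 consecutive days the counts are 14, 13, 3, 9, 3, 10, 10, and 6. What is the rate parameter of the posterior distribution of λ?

9

Total count: 14 + 13 + 3 + 9 + 3 + 10 + 10 + 6 = 68.
Total exposure: 8 days.
Gamma(α, β) with Poisson data over total exposure Σt gives posterior Gamma(α+Σx, β+Σt) = Gamma(83, 9).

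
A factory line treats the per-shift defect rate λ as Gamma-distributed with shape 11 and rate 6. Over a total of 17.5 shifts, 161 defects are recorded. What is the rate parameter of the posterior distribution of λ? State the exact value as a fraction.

47/2

Total count 161 over total exposure 17.5 shifts.
The Gamma prior is conjugate for the Poisson rate, so λ | data ~ Gamma(11+161, 6+17.5) = Gamma(172, 47/2).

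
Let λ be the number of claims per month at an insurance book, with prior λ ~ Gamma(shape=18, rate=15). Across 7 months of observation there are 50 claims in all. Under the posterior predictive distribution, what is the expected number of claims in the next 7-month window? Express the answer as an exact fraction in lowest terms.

Total count 50 over total exposure 7 months.
The Gamma prior is conjugate for the Poisson rate, so λ | data ~ Gamma(18+50, 15+7) = Gamma(68, 22).
Predictive mean over a 7-month window = T·E[λ|data] = 7·68/22 = 238/11.

238/11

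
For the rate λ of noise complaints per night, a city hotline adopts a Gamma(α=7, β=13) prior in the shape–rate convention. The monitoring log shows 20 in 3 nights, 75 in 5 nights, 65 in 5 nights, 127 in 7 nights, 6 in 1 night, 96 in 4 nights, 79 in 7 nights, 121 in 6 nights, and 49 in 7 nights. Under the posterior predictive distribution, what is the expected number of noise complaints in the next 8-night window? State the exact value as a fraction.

2580/29

Total count: 20 + 75 + 65 + 127 + 6 + 96 + 79 + 121 + 49 = 638.
Total exposure: 3 + 5 + 5 + 7 + 1 + 4 + 7 + 6 + 7 = 45 nights.
Gamma(α, β) with Poisson data over total exposure Σt gives posterior Gamma(α+Σx, β+Σt) = Gamma(645, 58).
Predictive mean over an 8-night window = T·E[λ|data] = 8·645/58 = 2580/29.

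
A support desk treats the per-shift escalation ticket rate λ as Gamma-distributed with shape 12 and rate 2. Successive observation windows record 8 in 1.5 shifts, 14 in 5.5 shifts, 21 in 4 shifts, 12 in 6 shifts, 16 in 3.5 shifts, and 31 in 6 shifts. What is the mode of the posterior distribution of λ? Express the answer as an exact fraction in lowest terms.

226/57

Total count: 8 + 14 + 21 + 12 + 16 + 31 = 102.
Total exposure: 1.5 + 5.5 + 4 + 6 + 3.5 + 6 = 26.5 shifts.
Conjugate update: add total count to the shape and total exposure to the rate, giving Gamma(114, 57/2).
Posterior mode = (α'−1)/β' = 113/(57/2) = 226/57.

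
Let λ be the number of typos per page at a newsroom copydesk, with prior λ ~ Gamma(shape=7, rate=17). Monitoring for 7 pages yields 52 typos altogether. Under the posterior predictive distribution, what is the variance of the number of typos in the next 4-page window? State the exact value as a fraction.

Total count 52 over total exposure 7 pages.
Conjugate update: add total count to the shape and total exposure to the rate, giving Gamma(59, 24).
The posterior predictive for a window of length T is Negative Binomial with variance T·α'·(β'+T)/β'² = 4·59·28/576 = 413/36.

413/36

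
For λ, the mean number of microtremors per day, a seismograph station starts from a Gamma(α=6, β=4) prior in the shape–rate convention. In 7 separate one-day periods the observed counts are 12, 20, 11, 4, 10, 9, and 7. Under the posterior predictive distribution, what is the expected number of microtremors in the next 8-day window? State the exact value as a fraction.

632/11

Total count: 12 + 20 + 11 + 4 + 10 + 9 + 7 = 73.
Total exposure: 7 days.
By Gamma–Poisson conjugacy, the posterior is Gamma(α + Σx, β + Σt) = Gamma(6 + 73, 4 + 7) = Gamma(79, 11).
Predictive mean over an 8-day window = T·E[λ|data] = 8·79/11 = 632/11.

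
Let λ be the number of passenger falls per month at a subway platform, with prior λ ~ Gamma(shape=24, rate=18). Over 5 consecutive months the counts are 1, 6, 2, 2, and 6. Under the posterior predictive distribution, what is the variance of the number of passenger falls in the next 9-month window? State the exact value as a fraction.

11808/529

Total count: 1 + 6 + 2 + 2 + 6 = 17.
Total exposure: 5 months.
By Gamma–Poisson conjugacy, the posterior is Gamma(α + Σx, β + Σt) = Gamma(24 + 17, 18 + 5) = Gamma(41, 23).
The posterior predictive for a window of length T is Negative Binomial with variance T·α'·(β'+T)/β'² = 9·41·32/529 = 11808/529.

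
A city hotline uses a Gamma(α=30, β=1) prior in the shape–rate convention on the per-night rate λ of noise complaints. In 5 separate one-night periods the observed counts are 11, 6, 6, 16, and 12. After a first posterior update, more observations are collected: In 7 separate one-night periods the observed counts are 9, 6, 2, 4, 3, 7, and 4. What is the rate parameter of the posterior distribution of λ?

Total count: 11 + 6 + 6 + 16 + 12 = 51.
Total exposure: 5 nights.
After the first batch: Gamma(30 + 51, 1 + 5) = Gamma(81, 6).
Total count: 9 + 6 + 2 + 4 + 3 + 7 + 4 = 35.
Total exposure: 7 nights.
After the second batch: Gamma(81 + 35, 6 + 7) = Gamma(116, 13).

13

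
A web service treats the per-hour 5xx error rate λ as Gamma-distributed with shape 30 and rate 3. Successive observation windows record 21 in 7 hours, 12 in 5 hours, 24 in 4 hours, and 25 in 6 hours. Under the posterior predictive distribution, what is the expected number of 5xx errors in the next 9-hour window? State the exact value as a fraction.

1008/25

Total count: 21 + 12 + 24 + 25 = 82.
Total exposure: 7 + 5 + 4 + 6 = 22 hours.
Posterior: α' = 30 + 82 = 112, β' = 3 + 22 = 25.
Predictive mean over a 9-hour window = T·E[λ|data] = 9·112/25 = 1008/25.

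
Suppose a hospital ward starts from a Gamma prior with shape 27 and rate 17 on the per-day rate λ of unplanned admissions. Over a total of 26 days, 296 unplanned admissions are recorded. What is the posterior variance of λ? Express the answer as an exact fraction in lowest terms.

Total count 296 over total exposure 26 days.
Posterior: α' = 27 + 296 = 323, β' = 17 + 26 = 43.
Posterior variance = α'/β'² = 323/1849.

323/1849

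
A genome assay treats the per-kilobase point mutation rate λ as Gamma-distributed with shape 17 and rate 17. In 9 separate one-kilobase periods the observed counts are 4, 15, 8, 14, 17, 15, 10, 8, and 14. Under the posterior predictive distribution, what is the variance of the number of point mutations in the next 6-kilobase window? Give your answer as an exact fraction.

Total count: 4 + 15 + 8 + 14 + 17 + 15 + 10 + 8 + 14 = 105.
Total exposure: 9 kilobases.
Posterior: α' = 17 + 105 = 122, β' = 17 + 9 = 26.
The posterior predictive for a window of length T is Negative Binomial with variance T·α'·(β'+T)/β'² = 6·122·32/676 = 5856/169.

5856/169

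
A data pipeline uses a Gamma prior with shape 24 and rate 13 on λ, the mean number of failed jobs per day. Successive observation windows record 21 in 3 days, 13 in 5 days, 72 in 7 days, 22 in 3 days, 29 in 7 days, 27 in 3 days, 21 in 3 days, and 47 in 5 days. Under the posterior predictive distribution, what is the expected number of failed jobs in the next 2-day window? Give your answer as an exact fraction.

552/49

Total count: 21 + 13 + 72 + 22 + 29 + 27 + 21 + 47 = 252.
Total exposure: 3 + 5 + 7 + 3 + 7 + 3 + 3 + 5 = 36 days.
Conjugate update: add total count to the shape and total exposure to the rate, giving Gamma(276, 49).
Predictive mean over a 2-day window = T·E[λ|data] = 2·276/49 = 552/49.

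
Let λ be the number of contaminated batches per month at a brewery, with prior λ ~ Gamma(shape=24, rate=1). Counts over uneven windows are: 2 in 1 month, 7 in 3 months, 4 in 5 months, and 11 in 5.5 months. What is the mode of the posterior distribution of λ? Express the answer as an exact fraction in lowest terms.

Total count: 2 + 7 + 4 + 11 = 24.
Total exposure: 1 + 3 + 5 + 5.5 = 14.5 months.
Conjugate update: add total count to the shape and total exposure to the rate, giving Gamma(48, 31/2).
Posterior mode = (α'−1)/β' = 47/(31/2) = 94/31.

94/31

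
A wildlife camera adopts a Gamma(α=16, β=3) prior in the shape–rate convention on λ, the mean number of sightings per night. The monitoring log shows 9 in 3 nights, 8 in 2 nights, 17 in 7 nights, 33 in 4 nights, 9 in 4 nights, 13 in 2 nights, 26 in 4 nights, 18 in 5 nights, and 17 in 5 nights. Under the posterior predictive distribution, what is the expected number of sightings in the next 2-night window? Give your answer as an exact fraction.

Total count: 9 + 8 + 17 + 33 + 9 + 13 + 26 + 18 + 17 = 150.
Total exposure: 3 + 2 + 7 + 4 + 4 + 2 + 4 + 5 + 5 = 36 nights.
Posterior: α' = 16 + 150 = 166, β' = 3 + 36 = 39.
Predictive mean over a 2-night window = T·E[λ|data] = 2·166/39 = 332/39.

332/39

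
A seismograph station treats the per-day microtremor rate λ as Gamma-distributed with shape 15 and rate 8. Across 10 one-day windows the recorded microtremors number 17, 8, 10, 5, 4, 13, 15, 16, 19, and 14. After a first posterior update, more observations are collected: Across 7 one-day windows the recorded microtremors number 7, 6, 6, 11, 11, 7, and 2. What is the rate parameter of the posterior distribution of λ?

Total count: 17 + 8 + 10 + 5 + 4 + 13 + 15 + 16 + 19 + 14 = 121.
Total exposure: 10 days.
After the first batch: Gamma(15 + 121, 8 + 10) = Gamma(136, 18).
Total count: 7 + 6 + 6 + 11 + 11 + 7 + 2 = 50.
Total exposure: 7 days.
After the second batch: Gamma(136 + 50, 18 + 7) = Gamma(186, 25).

25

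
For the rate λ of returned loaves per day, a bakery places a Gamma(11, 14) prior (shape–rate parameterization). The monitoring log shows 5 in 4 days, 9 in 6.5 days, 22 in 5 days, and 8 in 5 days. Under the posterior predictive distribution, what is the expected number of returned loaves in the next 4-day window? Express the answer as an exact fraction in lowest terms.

Total count: 5 + 9 + 22 + 8 = 44.
Total exposure: 4 + 6.5 + 5 + 5 = 20.5 days.
Gamma(α, β) with Poisson data over total exposure Σt gives posterior Gamma(α+Σx, β+Σt) = Gamma(55, 69/2).
Predictive mean over a 4-day window = T·E[λ|data] = 4·55/(69/2) = 440/69.

440/69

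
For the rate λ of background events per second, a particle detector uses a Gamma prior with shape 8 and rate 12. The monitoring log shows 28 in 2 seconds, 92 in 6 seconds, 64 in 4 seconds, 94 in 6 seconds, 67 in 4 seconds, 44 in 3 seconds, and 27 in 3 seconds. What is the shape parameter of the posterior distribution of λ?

Total count: 28 + 92 + 64 + 94 + 67 + 44 + 27 = 416.
Total exposure: 2 + 6 + 4 + 6 + 4 + 3 + 3 = 28 seconds.
Posterior: α' = 8 + 416 = 424, β' = 12 + 28 = 40.

424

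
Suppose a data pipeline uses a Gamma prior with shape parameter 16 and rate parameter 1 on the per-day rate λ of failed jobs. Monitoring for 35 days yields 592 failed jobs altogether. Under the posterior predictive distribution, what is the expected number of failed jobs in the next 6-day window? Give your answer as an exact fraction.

304/3

Total count 592 over total exposure 35 days.
By Gamma–Poisson conjugacy, the posterior is Gamma(α + Σx, β + Σt) = Gamma(16 + 592, 1 + 35) = Gamma(608, 36).
Predictive mean over a 6-day window = T·E[λ|data] = 6·608/36 = 304/3.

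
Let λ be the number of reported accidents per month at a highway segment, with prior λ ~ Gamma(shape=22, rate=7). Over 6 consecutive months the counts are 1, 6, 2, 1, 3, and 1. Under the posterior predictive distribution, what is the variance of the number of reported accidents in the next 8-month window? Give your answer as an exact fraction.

Total count: 1 + 6 + 2 + 1 + 3 + 1 = 14.
Total exposure: 6 months.
Gamma(α, β) with Poisson data over total exposure Σt gives posterior Gamma(α+Σx, β+Σt) = Gamma(36, 13).
The posterior predictive for a window of length T is Negative Binomial with variance T·α'·(β'+T)/β'² = 8·36·21/169 = 6048/169.

6048/169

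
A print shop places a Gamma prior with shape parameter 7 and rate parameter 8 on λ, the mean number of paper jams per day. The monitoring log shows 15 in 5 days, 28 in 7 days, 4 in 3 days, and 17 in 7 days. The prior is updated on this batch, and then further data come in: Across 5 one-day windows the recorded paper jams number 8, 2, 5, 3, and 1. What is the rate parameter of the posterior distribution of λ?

35

Total count: 15 + 28 + 4 + 17 = 64.
Total exposure: 5 + 7 + 3 + 7 = 22 days.
After the first batch: Gamma(7 + 64, 8 + 22) = Gamma(71, 30).
Total count: 8 + 2 + 5 + 3 + 1 = 19.
Total exposure: 5 days.
After the second batch: Gamma(71 + 19, 30 + 5) = Gamma(90, 35).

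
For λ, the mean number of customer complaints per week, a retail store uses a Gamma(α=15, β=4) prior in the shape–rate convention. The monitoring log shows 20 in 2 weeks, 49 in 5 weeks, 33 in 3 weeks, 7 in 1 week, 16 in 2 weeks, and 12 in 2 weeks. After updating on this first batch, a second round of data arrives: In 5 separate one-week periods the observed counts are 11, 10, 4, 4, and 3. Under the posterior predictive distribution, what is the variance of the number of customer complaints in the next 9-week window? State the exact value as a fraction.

759/8

Total count: 20 + 49 + 33 + 7 + 16 + 12 = 137.
Total exposure: 2 + 5 + 3 + 1 + 2 + 2 = 15 weeks.
After the first batch: Gamma(15 + 137, 4 + 15) = Gamma(152, 19).
Total count: 11 + 10 + 4 + 4 + 3 = 32.
Total exposure: 5 weeks.
After the second batch: Gamma(152 + 32, 19 + 5) = Gamma(184, 24).
The posterior predictive for a window of length T is Negative Binomial with variance T·α'·(β'+T)/β'² = 9·184·33/576 = 759/8.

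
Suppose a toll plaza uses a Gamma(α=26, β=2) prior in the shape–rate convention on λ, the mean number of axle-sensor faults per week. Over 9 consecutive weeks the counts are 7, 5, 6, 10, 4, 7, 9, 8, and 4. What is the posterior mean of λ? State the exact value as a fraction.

86/11

Total count: 7 + 5 + 6 + 10 + 4 + 7 + 9 + 8 + 4 = 60.
Total exposure: 9 weeks.
Conjugate update: add total count to the shape and total exposure to the rate, giving Gamma(86, 11).
Posterior mean = α'/β' = 86/11.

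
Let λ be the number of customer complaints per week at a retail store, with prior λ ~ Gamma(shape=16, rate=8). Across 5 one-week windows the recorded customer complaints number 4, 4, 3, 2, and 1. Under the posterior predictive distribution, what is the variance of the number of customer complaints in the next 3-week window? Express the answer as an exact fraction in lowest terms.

1440/169

Total count: 4 + 4 + 3 + 2 + 1 = 14.
Total exposure: 5 weeks.
The Gamma prior is conjugate for the Poisson rate, so λ | data ~ Gamma(16+14, 8+5) = Gamma(30, 13).
The posterior predictive for a window of length T is Negative Binomial with variance T·α'·(β'+T)/β'² = 3·30·16/169 = 1440/169.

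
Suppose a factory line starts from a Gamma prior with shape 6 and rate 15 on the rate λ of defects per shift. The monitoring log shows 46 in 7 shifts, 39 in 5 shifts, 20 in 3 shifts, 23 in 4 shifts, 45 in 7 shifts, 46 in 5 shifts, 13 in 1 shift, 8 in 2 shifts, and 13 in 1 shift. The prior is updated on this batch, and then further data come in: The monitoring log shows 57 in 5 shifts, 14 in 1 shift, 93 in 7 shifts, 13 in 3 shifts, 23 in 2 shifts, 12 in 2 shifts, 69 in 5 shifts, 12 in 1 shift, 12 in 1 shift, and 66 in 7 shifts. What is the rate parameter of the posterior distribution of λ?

Total count: 46 + 39 + 20 + 23 + 45 + 46 + 13 + 8 + 13 = 253.
Total exposure: 7 + 5 + 3 + 4 + 7 + 5 + 1 + 2 + 1 = 35 shifts.
After the first batch: Gamma(6 + 253, 15 + 35) = Gamma(259, 50).
Total count: 57 + 14 + 93 + 13 + 23 + 12 + 69 + 12 + 12 + 66 = 371.
Total exposure: 5 + 1 + 7 + 3 + 2 + 2 + 5 + 1 + 1 + 7 = 34 shifts.
After the second batch: Gamma(259 + 371, 50 + 34) = Gamma(630, 84).

84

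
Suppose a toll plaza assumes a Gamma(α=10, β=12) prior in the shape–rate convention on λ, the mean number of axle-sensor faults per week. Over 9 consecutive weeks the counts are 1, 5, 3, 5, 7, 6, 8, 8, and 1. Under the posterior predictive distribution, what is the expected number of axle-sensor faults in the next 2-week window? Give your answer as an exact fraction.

Total count: 1 + 5 + 3 + 5 + 7 + 6 + 8 + 8 + 1 = 44.
Total exposure: 9 weeks.
The Gamma prior is conjugate for the Poisson rate, so λ | data ~ Gamma(10+44, 12+9) = Gamma(54, 21).
Predictive mean over a 2-week window = T·E[λ|data] = 2·54/21 = 36/7.

36/7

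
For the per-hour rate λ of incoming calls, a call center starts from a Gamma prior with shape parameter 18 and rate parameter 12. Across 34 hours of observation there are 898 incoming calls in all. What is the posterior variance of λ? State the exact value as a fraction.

Total count 898 over total exposure 34 hours.
Posterior: α' = 18 + 898 = 916, β' = 12 + 34 = 46.
Posterior variance = α'/β'² = 916/2116 = 229/529.

229/529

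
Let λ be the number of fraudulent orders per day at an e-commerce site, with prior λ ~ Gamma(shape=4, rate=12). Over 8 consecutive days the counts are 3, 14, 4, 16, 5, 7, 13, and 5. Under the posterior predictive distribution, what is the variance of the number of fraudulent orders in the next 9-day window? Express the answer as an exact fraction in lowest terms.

18531/400

Total count: 3 + 14 + 4 + 16 + 5 + 7 + 13 + 5 = 67.
Total exposure: 8 days.
By Gamma–Poisson conjugacy, the posterior is Gamma(α + Σx, β + Σt) = Gamma(4 + 67, 12 + 8) = Gamma(71, 20).
The posterior predictive for a window of length T is Negative Binomial with variance T·α'·(β'+T)/β'² = 9·71·29/400 = 18531/400.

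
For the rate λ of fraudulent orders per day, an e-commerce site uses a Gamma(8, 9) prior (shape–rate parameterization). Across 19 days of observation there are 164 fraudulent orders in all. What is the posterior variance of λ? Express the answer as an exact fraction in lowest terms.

Total count 164 over total exposure 19 days.
Posterior: α' = 8 + 164 = 172, β' = 9 + 19 = 28.
Posterior variance = α'/β'² = 172/784 = 43/196.

43/196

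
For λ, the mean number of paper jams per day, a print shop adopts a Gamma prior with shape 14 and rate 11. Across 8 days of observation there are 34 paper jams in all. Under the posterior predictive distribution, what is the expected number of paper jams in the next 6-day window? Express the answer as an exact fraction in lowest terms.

288/19

Total count 34 over total exposure 8 days.
The Gamma prior is conjugate for the Poisson rate, so λ | data ~ Gamma(14+34, 11+8) = Gamma(48, 19).
Predictive mean over a 6-day window = T·E[λ|data] = 6·48/19 = 288/19.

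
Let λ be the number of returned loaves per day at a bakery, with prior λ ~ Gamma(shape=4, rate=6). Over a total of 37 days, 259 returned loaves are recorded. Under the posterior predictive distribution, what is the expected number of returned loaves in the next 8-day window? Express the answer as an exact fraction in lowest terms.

Total count 259 over total exposure 37 days.
Conjugate update: add total count to the shape and total exposure to the rate, giving Gamma(263, 43).
Predictive mean over an 8-day window = T·E[λ|data] = 8·263/43 = 2104/43.

2104/43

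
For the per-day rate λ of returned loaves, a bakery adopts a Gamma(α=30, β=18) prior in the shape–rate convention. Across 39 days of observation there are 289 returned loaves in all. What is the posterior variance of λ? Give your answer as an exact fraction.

Total count 289 over total exposure 39 days.
Conjugate update: add total count to the shape and total exposure to the rate, giving Gamma(319, 57).
Posterior variance = α'/β'² = 319/3249.

319/3249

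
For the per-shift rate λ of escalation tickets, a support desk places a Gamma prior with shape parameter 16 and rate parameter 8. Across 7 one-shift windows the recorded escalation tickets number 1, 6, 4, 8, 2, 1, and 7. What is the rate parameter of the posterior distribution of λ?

Total count: 1 + 6 + 4 + 8 + 2 + 1 + 7 = 29.
Total exposure: 7 shifts.
Posterior: α' = 16 + 29 = 45, β' = 8 + 7 = 15.

15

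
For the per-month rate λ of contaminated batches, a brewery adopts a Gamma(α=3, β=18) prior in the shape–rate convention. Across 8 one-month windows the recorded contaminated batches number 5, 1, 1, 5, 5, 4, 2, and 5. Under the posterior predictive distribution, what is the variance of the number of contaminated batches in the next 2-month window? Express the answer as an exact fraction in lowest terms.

434/169

Total count: 5 + 1 + 1 + 5 + 5 + 4 + 2 + 5 = 28.
Total exposure: 8 months.
Gamma(α, β) with Poisson data over total exposure Σt gives posterior Gamma(α+Σx, β+Σt) = Gamma(31, 26).
The posterior predictive for a window of length T is Negative Binomial with variance T·α'·(β'+T)/β'² = 2·31·28/676 = 434/169.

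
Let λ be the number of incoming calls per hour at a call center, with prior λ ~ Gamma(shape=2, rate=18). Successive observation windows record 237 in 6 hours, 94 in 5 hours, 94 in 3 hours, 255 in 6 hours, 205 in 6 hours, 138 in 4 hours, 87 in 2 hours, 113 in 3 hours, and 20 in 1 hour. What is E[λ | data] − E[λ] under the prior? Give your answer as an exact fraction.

Total count: 237 + 94 + 94 + 255 + 205 + 138 + 87 + 113 + 20 = 1243.
Total exposure: 6 + 5 + 3 + 6 + 6 + 4 + 2 + 3 + 1 = 36 hours.
Posterior: α' = 2 + 1243 = 1245, β' = 18 + 36 = 54.
Posterior mean = 1245/54 = 415/18; prior mean = 2/18 = 1/9. Difference = 415/18 − 1/9 = 413/18.

413/18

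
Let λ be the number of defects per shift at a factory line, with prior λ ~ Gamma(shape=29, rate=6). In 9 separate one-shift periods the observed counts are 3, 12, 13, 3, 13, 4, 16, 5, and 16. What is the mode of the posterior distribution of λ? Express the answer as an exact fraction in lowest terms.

Total count: 3 + 12 + 13 + 3 + 13 + 4 + 16 + 5 + 16 = 85.
Total exposure: 9 shifts.
Conjugate update: add total count to the shape and total exposure to the rate, giving Gamma(114, 15).
Posterior mode = (α'−1)/β' = 113/15.

113/15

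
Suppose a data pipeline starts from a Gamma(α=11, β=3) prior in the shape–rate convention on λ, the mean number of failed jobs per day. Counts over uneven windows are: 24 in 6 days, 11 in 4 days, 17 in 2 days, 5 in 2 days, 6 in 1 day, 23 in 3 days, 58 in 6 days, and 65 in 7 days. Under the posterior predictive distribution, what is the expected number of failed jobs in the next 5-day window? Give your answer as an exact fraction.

Total count: 24 + 11 + 17 + 5 + 6 + 23 + 58 + 65 = 209.
Total exposure: 6 + 4 + 2 + 2 + 1 + 3 + 6 + 7 = 31 days.
By Gamma–Poisson conjugacy, the posterior is Gamma(α + Σx, β + Σt) = Gamma(11 + 209, 3 + 31) = Gamma(220, 34).
Predictive mean over a 5-day window = T·E[λ|data] = 5·220/34 = 550/17.

550/17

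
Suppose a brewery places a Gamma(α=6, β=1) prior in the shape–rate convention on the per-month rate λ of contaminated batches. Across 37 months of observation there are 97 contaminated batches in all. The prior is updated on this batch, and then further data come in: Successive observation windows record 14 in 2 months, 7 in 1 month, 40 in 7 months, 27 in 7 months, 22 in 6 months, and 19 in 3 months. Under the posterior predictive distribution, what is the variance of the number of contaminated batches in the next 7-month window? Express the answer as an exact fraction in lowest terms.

14413/512

Total count 97 over total exposure 37 months.
After the first batch: Gamma(6 + 97, 1 + 37) = Gamma(103, 38).
Total count: 14 + 7 + 40 + 27 + 22 + 19 = 129.
Total exposure: 2 + 1 + 7 + 7 + 6 + 3 = 26 months.
After the second batch: Gamma(103 + 129, 38 + 26) = Gamma(232, 64).
The posterior predictive for a window of length T is Negative Binomial with variance T·α'·(β'+T)/β'² = 7·232·71/4096 = 14413/512.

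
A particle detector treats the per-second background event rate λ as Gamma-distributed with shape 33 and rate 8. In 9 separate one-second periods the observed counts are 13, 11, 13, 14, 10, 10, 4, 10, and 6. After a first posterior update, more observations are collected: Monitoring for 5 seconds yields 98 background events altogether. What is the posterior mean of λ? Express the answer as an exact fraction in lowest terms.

111/11

Total count: 13 + 11 + 13 + 14 + 10 + 10 + 4 + 10 + 6 = 91.
Total exposure: 9 seconds.
After the first batch: Gamma(33 + 91, 8 + 9) = Gamma(124, 17).
Total count 98 over total exposure 5 seconds.
After the second batch: Gamma(124 + 98, 17 + 5) = Gamma(222, 22).
Posterior mean = α'/β' = 222/22 = 111/11.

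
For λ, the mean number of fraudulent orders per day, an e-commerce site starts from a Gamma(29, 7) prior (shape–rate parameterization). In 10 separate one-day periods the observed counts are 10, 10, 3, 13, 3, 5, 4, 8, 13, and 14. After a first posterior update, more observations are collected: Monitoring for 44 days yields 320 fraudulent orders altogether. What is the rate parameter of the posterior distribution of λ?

61

Total count: 10 + 10 + 3 + 13 + 3 + 5 + 4 + 8 + 13 + 14 = 83.
Total exposure: 10 days.
After the first batch: Gamma(29 + 83, 7 + 10) = Gamma(112, 17).
Total count 320 over total exposure 44 days.
After the second batch: Gamma(112 + 320, 17 + 44) = Gamma(432, 61).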